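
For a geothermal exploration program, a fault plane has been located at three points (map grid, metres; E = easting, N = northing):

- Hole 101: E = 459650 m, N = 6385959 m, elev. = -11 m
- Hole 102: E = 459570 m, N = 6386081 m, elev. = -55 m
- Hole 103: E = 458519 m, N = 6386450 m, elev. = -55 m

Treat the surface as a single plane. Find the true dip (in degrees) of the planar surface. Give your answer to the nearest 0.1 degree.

26.4°

Let the plane be z = a·E + b·N + c.
Hole 102−Hole 101: −80a + 122b = −44;  Hole 103−Hole 101: −1131a + 491b = −44.
Solving gives a = −0.16450, b = −0.46852.
Gradient magnitude |∇z| = √(a² + b²) = √(0.02706 + 0.21951) = 0.49656.
True dip = arctan(0.49656) = 26.4°, dipping toward NNE (azimuth ≈ 019°).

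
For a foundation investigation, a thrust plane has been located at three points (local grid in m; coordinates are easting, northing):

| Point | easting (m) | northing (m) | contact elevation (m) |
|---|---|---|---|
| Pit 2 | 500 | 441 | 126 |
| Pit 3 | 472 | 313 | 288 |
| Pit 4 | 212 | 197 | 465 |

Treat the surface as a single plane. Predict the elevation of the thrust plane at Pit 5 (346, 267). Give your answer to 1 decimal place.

361.1 m

Two edge vectors: Pit 2→Pit 3 = (-28, -128, 162), Pit 2→Pit 4 = (-288, -244, 339).
Normal n = (Pit 2→Pit 3) × (Pit 2→Pit 4) = (-3864, -37164, -30032).
So ∂z/∂easting = −n_x/n_z = −0.12866 and ∂z/∂northing = −n_y/n_z = −1.23748.
Intercept c from Pit 2: 126 + 64.33 + 545.73 = 736.06.
At (346, 267): z = −44.5 − 330.4 + 736.06 = 361.1 m.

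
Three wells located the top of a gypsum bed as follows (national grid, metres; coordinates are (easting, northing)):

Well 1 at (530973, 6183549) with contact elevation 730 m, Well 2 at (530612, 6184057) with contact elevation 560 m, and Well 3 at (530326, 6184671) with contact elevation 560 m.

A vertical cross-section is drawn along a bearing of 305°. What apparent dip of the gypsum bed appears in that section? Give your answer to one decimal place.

Two edge vectors: Well 1→Well 2 = (-361, 508, -170), Well 1→Well 3 = (-647, 1122, -170).
Normal n = (Well 1→Well 2) × (Well 1→Well 3) = (104380, 48620, -76366).
So ∂z/∂E = −n_x/n_z = 1.36684 and ∂z/∂N = −n_y/n_z = 0.63667.
Unit vector along 305° is (sin 305°, cos 305°) = (-0.8192, 0.5736).
Slope in that direction = a·(-0.8192) + b·(0.5736) = −0.75447.
Apparent dip = arctan|0.75447| = 37.0° (true dip is 56.4°, so apparent ≤ true as expected).

37.0°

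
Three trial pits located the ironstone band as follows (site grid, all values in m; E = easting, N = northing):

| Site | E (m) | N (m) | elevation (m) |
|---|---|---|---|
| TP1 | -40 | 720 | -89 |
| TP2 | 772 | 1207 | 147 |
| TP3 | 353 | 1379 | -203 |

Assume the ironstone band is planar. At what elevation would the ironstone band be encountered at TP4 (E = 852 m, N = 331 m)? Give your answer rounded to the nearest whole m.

668 m

Two edge vectors: TP1→TP2 = (812, 487, 236), TP1→TP3 = (393, 659, -114).
Normal n = (TP1→TP2) × (TP1→TP3) = (-211042, 185316, 343717).
So ∂z/∂E = −n_x/n_z = 0.61400 and ∂z/∂N = −n_y/n_z = −0.53915.
Intercept c from TP1: -89 + 24.56 + 388.19 = 323.75.
At (852, 331): z = 523.1 − 178.5 + 323.75 = 668.4 m.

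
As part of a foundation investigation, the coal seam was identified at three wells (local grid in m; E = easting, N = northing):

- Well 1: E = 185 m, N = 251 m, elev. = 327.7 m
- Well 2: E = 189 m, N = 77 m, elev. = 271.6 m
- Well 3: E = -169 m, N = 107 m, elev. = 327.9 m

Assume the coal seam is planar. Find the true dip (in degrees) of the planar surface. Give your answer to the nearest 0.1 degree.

19.0°

Two edge vectors: Well 1→Well 2 = (4, -174, -56.1), Well 1→Well 3 = (-354, -144, 0.2).
Normal n = (Well 1→Well 2) × (Well 1→Well 3) = (-8113.2, 19858.6, -62172).
So ∂z/∂E = −n_x/n_z = −0.13050 and ∂z/∂N = −n_y/n_z = 0.31941.
Gradient magnitude |∇z| = √(a² + b²) = √(0.01703 + 0.10203) = 0.34504.
True dip = arctan(0.34504) = 19.0°, dipping toward SSE (azimuth ≈ 158°).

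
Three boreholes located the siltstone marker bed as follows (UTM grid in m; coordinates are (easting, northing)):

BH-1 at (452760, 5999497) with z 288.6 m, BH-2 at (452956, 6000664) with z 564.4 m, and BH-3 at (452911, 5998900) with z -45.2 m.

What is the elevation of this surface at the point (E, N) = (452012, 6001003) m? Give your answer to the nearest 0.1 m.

1412.2 m

Two edge vectors: BH-1→BH-2 = (196, 1167, 275.8), BH-1→BH-3 = (151, -597, -333.8).
Normal n = (BH-1→BH-2) × (BH-1→BH-3) = (-224892, 107070.6, -293229).
So ∂z/∂E = −n_x/n_z = −0.766950063 and ∂z/∂N = −n_y/n_z = 0.365143284.
Intercept c from BH-1: 288.6 + 347244.31 − 2190676.04 = −1843143.13.
At (452012, 6001003): z = −346670.6 + 2191225.9 − 1843143.13 = 1412.2 m.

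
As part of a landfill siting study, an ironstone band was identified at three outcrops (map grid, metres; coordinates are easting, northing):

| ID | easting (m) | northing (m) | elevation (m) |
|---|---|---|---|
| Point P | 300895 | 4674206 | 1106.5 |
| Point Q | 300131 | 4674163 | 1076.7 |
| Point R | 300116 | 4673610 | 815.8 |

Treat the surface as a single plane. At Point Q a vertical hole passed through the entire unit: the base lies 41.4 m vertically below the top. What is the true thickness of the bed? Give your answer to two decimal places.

37.44 m

Let the plane be z = a·easting + b·northing + c.
Point Q−Point P: −764a − 43b = −29.8;  Point R−Point P: −779a − 596b = −290.7.
Solving gives a = 0.01247, b = 0.47145.
|∇z| = √(a²+b²) = 0.47162, so dip δ = arctan(0.47162) = 25.25°.
True thickness = vertical thickness × cos δ = 41.4 × cos 25.25° = 37.44 m.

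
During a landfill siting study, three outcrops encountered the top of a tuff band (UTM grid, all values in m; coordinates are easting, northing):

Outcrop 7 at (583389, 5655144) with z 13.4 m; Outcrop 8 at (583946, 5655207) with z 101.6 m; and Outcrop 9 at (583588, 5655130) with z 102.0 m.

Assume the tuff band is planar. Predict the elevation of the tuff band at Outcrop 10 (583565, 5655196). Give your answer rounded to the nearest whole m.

Let the plane be z = a·easting + b·northing + c.
Outcrop 8−Outcrop 7: 557a + 63b = 88.2;  Outcrop 9−Outcrop 7: 199a − 14b = 88.6.
Solving gives a = 0.33521515, b = −1.56372756.
Then c = 13.4 − a·583389 − b·5655144 = 8647557.12.
At (583565, 5655196): z = 195619.8 − 8843185.9 + 8647557.12 = -8.9 m.

-9 m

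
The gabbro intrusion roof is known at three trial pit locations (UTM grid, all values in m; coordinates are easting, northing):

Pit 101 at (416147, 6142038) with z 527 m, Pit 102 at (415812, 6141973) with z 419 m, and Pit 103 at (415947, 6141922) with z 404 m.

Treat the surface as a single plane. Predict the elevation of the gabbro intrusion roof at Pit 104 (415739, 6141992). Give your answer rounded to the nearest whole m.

421 m

Two edge vectors: Pit 101→Pit 102 = (-335, -65, -108), Pit 101→Pit 103 = (-200, -116, -123).
Normal n = (Pit 101→Pit 102) × (Pit 101→Pit 103) = (-4533, -19605, 25860).
So ∂z/∂easting = −n_x/n_z = 0.17529002 and ∂z/∂northing = −n_y/n_z = 0.75812065.
Intercept c from Pit 101: 527 − 72946.42 − 4656405.84 = −4728825.26.
At (415739, 6141992): z = 72874.9 + 4656371.0 − 4728825.26 = 420.6 m.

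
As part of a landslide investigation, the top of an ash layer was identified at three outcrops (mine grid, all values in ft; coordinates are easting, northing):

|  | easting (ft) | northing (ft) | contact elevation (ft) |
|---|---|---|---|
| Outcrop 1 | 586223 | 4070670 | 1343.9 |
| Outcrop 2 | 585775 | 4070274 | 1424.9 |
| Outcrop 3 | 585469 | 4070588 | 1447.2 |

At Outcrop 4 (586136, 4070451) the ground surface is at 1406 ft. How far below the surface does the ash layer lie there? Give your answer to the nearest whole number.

38 ft

Let the plane be z = a·easting + b·northing + c.
Outcrop 2−Outcrop 1: −448a − 396b = 81;  Outcrop 3−Outcrop 1: −754a − 82b = 103.3.
Solving gives a = −0.13085760, b = −0.05650454.
Then c = 1343.9 − a·586223 − b·4070670 = 308066.96.
At (586136, 4070451): z_contact = −76700.3 − 229998.9 + 308066.96 = 1367.7 ft.
Depth below ground = 1406 − 1367.7 = 38 ft.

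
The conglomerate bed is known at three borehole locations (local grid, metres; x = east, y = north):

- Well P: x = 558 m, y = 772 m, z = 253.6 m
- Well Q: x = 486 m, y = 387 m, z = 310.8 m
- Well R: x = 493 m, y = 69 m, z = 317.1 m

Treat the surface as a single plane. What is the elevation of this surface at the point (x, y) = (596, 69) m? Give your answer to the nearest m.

Two edge vectors: Well P→Well Q = (-72, -385, 57.2), Well P→Well R = (-65, -703, 63.5).
Normal n = (Well P→Well Q) × (Well P→Well R) = (15764.1, 854, 25591).
So ∂z/∂x = −n_x/n_z = −0.61600 and ∂z/∂y = −n_y/n_z = −0.03337.
Intercept c from Well P: 253.6 + 343.73 + 25.76 = 623.09.
At (596, 69): z = −367.1 − 2.3 + 623.09 = 253.7 m.

254 m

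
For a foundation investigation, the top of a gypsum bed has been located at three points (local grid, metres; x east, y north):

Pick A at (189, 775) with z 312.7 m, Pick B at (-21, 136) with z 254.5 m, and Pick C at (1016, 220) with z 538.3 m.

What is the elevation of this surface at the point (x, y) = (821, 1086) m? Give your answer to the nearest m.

Two edge vectors: Pick A→Pick B = (-210, -639, -58.2), Pick A→Pick C = (827, -555, 225.6).
Normal n = (Pick A→Pick B) × (Pick A→Pick C) = (-176459.4, -755.4, 645003).
So ∂z/∂x = −n_x/n_z = 0.27358 and ∂z/∂y = −n_y/n_z = 0.00117.
Intercept c from Pick A: 312.7 − 51.71 − 0.91 = 260.09.
At (821, 1086): z = 224.6 + 1.3 + 260.09 = 486.0 m.

486 m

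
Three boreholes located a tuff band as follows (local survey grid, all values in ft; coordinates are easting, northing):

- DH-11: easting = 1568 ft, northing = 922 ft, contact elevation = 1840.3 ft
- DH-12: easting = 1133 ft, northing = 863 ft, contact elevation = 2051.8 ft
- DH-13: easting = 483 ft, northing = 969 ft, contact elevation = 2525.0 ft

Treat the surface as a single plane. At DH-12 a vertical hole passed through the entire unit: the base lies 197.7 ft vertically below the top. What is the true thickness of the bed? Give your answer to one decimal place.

139.4 ft

Two edge vectors: DH-11→DH-12 = (-435, -59, 211.5), DH-11→DH-13 = (-1085, 47, 684.7).
Normal n = (DH-11→DH-12) × (DH-11→DH-13) = (-50337.8, 68367, -84460).
So ∂z/∂easting = −n_x/n_z = −0.59600 and ∂z/∂northing = −n_y/n_z = 0.80946.
|∇z| = √(a²+b²) = 1.00520, so dip δ = arctan(1.00520) = 45.15°.
True thickness = vertical thickness × cos δ = 197.7 × cos 45.15° = 139.4 ft.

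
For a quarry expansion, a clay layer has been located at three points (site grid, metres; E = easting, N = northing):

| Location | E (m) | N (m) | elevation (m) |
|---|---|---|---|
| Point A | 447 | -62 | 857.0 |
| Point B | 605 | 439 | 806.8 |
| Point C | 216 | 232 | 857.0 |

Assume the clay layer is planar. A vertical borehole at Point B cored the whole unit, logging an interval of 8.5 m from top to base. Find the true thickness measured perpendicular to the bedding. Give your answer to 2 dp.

8.44 m

Two edge vectors: Point A→Point B = (158, 501, -50.2), Point A→Point C = (-231, 294, 0).
Normal n = (Point A→Point B) × (Point A→Point C) = (14758.8, 11596.2, 162183).
So ∂z/∂E = −n_x/n_z = −0.09100 and ∂z/∂N = −n_y/n_z = −0.07150.
|∇z| = √(a²+b²) = 0.11573, so dip δ = arctan(0.11573) = 6.60°.
True thickness = vertical thickness × cos δ = 8.5 × cos 6.60° = 8.44 m.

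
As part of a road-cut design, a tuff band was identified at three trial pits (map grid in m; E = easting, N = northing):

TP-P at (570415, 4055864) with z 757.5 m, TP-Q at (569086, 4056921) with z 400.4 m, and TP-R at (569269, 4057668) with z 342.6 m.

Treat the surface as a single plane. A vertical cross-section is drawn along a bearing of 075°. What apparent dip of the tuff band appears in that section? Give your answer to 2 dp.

Let the plane be z = a·E + b·N + c.
TP-Q−TP-P: −1329a + 1057b = −357.1;  TP-R−TP-P: −1146a + 1804b = −414.9.
Solving gives a = 0.17338, b = −0.11985.
Unit vector along 075° is (sin 75°, cos 75°) = (0.9659, 0.2588).
Slope in that direction = a·(0.9659) + b·(0.2588) = 0.13645.
Apparent dip = arctan|0.13645| = 7.77° (true dip is 11.9°, so apparent ≤ true as expected).

7.77°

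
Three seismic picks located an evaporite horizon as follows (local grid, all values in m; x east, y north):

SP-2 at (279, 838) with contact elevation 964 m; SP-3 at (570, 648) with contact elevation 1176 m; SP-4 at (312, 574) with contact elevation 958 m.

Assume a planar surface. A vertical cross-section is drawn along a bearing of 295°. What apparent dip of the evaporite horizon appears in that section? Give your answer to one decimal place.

34.3°

Two edge vectors: SP-2→SP-3 = (291, -190, 212), SP-2→SP-4 = (33, -264, -6).
Normal n = (SP-2→SP-3) × (SP-2→SP-4) = (57108, 8742, -70554).
So ∂z/∂x = −n_x/n_z = 0.80942 and ∂z/∂y = −n_y/n_z = 0.12391.
Unit vector along 295° is (sin 295°, cos 295°) = (-0.9063, 0.4226).
Slope in that direction = a·(-0.9063) + b·(0.4226) = −0.68122.
Apparent dip = arctan|0.68122| = 34.3° (true dip is 39.3°, so apparent ≤ true as expected).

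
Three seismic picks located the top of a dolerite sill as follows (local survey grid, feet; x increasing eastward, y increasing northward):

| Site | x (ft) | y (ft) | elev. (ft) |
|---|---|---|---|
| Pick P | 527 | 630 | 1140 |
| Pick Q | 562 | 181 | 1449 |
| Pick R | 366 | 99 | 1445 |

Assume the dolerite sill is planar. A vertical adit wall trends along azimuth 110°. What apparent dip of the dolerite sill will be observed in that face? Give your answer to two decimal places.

Two edge vectors: Pick P→Pick Q = (35, -449, 309), Pick P→Pick R = (-161, -531, 305).
Normal n = (Pick P→Pick Q) × (Pick P→Pick R) = (27134, -60424, -90874).
So ∂z/∂x = −n_x/n_z = 0.29859 and ∂z/∂y = −n_y/n_z = −0.66492.
Unit vector along 110° is (sin 110°, cos 110°) = (0.9397, -0.3420).
Slope in that direction = a·(0.9397) + b·(-0.3420) = 0.50800.
Apparent dip = arctan|0.50800| = 26.93° (true dip is 36.1°, so apparent ≤ true as expected).

26.93°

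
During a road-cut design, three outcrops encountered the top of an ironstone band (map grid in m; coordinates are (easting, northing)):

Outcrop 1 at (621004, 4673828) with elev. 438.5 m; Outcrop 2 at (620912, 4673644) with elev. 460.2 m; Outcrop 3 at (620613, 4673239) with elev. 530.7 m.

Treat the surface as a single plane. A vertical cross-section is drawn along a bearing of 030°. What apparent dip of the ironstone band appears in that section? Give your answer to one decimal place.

6.7°

Two edge vectors: Outcrop 1→Outcrop 2 = (-92, -184, 21.7), Outcrop 1→Outcrop 3 = (-391, -589, 92.2).
Normal n = (Outcrop 1→Outcrop 2) × (Outcrop 1→Outcrop 3) = (-4183.5, -2.3, -17756).
So ∂z/∂E = −n_x/n_z = −0.23561 and ∂z/∂N = −n_y/n_z = −0.00013.
Unit vector along 030° is (sin 30°, cos 30°) = (0.5000, 0.8660).
Slope in that direction = a·(0.5000) + b·(0.8660) = −0.11792.
Apparent dip = arctan|0.11792| = 6.7° (true dip is 13.3°, so apparent ≤ true as expected).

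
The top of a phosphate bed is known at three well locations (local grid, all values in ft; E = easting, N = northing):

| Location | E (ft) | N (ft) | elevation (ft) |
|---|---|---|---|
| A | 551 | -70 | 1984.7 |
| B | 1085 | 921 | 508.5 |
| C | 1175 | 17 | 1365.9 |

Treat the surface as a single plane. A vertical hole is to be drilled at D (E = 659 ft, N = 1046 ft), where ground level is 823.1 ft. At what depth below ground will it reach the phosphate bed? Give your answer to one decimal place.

82.6 ft

Two edge vectors: A→B = (534, 991, -1476.2), A→C = (624, 87, -618.8).
Normal n = (A→B) × (A→C) = (-484801.4, -590709.6, -571926).
So ∂z/∂E = −n_x/n_z = −0.847665 and ∂z/∂N = −n_y/n_z = −1.032843.
Intercept c from A: 1984.7 + 467.06 − 72.30 = 2379.46.
At (659, 1046): z_contact = −558.61 − 1080.35 + 2379.46 = 740.50 ft.
Depth below ground = 823.1 − 740.50 = 82.6 ft.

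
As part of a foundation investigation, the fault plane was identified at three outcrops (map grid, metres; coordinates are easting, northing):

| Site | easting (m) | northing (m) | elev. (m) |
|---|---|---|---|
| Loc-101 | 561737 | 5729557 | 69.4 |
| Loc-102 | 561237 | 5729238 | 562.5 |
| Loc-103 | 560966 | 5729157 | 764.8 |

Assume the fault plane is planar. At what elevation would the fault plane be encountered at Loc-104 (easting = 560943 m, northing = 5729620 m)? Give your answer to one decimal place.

449.8 m

Let the plane be z = a·easting + b·northing + c.
Loc-102−Loc-101: −500a − 319b = 493.1;  Loc-103−Loc-101: −771a − 400b = 695.4.
Solving gives a = −0.535215130, b = −0.706872837.
Then c = 69.4 − a·561737 − b·5729557 = 4350787.75.
At (560943, 5729620): z = −300225.2 − 4050112.7 + 4350787.75 = 449.8 m.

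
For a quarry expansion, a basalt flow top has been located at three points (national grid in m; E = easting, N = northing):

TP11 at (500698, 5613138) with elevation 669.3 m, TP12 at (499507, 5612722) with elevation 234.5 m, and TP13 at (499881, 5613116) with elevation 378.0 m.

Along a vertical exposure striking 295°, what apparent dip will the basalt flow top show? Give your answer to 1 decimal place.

17.3°

Let the plane be z = a·E + b·N + c.
TP12−TP11: −1191a − 416b = −434.8;  TP13−TP11: −817a − 22b = −291.3.
Solving gives a = 0.35584, b = 0.02644.
Unit vector along 295° is (sin 295°, cos 295°) = (-0.9063, 0.4226).
Slope in that direction = a·(-0.9063) + b·(0.4226) = −0.31132.
Apparent dip = arctan|0.31132| = 17.3° (true dip is 19.6°, so apparent ≤ true as expected).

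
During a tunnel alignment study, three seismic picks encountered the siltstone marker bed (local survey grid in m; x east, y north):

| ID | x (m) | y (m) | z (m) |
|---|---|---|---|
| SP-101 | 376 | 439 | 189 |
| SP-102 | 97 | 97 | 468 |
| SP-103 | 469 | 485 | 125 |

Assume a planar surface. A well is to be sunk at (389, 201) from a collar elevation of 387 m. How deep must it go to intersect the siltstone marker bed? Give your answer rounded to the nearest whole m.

Two edge vectors: SP-101→SP-102 = (-279, -342, 279), SP-101→SP-103 = (93, 46, -64).
Normal n = (SP-101→SP-102) × (SP-101→SP-103) = (9054, 8091, 18972).
So ∂z/∂x = −n_x/n_z = −0.47723 and ∂z/∂y = −n_y/n_z = −0.42647.
Intercept c from SP-101: 189 + 179.44 + 187.22 = 555.66.
At (389, 201): z_contact = −185.6 − 85.7 + 555.66 = 284.3 m.
Depth below ground = 387 − 284.3 = 103 m.

103 m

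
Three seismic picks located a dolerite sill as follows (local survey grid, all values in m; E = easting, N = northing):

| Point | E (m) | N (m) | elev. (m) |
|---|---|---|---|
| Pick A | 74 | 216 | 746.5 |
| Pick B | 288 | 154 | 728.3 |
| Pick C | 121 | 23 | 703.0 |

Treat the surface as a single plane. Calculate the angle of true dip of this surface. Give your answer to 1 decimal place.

12.5°

Two edge vectors: Pick A→Pick B = (214, -62, -18.2), Pick A→Pick C = (47, -193, -43.5).
Normal n = (Pick A→Pick B) × (Pick A→Pick C) = (-815.6, 8453.6, -38388).
So ∂z/∂E = −n_x/n_z = −0.02125 and ∂z/∂N = −n_y/n_z = 0.22021.
Gradient magnitude |∇z| = √(a² + b²) = √(0.00045 + 0.04849) = 0.22124.
True dip = arctan(0.22124) = 12.5°, dipping toward S (azimuth ≈ 174°).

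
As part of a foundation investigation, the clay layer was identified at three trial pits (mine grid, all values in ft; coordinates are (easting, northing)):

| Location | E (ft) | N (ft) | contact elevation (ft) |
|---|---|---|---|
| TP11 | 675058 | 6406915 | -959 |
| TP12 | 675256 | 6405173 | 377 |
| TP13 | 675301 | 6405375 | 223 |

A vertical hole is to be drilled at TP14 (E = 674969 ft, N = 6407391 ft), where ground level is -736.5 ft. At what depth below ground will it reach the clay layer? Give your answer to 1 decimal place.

588.0 ft

Two edge vectors: TP11→TP12 = (198, -1742, 1336), TP11→TP13 = (243, -1540, 1182).
Normal n = (TP11→TP12) × (TP11→TP13) = (-1604, 90612, 118386).
So ∂z/∂E = −n_x/n_z = 0.013548899 and ∂z/∂N = −n_y/n_z = −0.765394557.
Intercept c from TP11: -959 − 9146.29 + 4903817.87 = 4893712.57.
At (674969, 6407391): z_contact = 9145.09 − 4904182.19 + 4893712.57 = -1324.53 ft.
Depth below ground = -736.5 − (-1324.53) = 588.0 ft.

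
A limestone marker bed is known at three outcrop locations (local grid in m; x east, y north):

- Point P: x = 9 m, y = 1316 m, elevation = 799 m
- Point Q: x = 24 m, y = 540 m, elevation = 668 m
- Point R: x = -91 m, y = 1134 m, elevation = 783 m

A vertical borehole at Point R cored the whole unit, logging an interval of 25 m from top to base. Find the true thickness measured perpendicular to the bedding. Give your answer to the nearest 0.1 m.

Let the plane be z = a·x + b·y + c.
Point Q−Point P: 15a − 776b = −131;  Point R−Point P: −100a − 182b = −16.
Solving gives a = −0.14224, b = 0.16606.
|∇z| = √(a²+b²) = 0.21865, so dip δ = arctan(0.21865) = 12.33°.
True thickness = vertical thickness × cos δ = 25 × cos 12.33° = 24.4 m.

24.4 m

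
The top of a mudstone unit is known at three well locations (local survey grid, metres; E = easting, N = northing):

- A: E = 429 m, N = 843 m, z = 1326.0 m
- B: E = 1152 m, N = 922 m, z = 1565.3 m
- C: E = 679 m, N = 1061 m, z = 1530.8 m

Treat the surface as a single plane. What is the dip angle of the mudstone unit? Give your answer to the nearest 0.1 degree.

34.7°

Two edge vectors: A→B = (723, 79, 239.3), A→C = (250, 218, 204.8).
Normal n = (A→B) × (A→C) = (-35988.2, -88245.4, 137864).
So ∂z/∂E = −n_x/n_z = 0.26104 and ∂z/∂N = −n_y/n_z = 0.64009.
Gradient magnitude |∇z| = √(a² + b²) = √(0.06814 + 0.40972) = 0.69127.
True dip = arctan(0.69127) = 34.7°, dipping toward SSW (azimuth ≈ 202°).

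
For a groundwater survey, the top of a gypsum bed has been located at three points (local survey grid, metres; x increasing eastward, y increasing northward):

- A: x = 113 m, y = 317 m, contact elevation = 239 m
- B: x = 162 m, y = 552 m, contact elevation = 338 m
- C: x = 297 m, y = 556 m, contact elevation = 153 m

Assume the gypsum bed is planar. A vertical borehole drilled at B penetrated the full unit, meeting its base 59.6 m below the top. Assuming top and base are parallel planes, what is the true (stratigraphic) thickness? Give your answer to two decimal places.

32.12 m

Two edge vectors: A→B = (49, 235, 99), A→C = (184, 239, -86).
Normal n = (A→B) × (A→C) = (-43871, 22430, -31529).
So ∂z/∂x = −n_x/n_z = −1.39145 and ∂z/∂y = −n_y/n_z = 0.71141.
|∇z| = √(a²+b²) = 1.56276, so dip δ = arctan(1.56276) = 57.39°.
True thickness = vertical thickness × cos δ = 59.6 × cos 57.39° = 32.12 m.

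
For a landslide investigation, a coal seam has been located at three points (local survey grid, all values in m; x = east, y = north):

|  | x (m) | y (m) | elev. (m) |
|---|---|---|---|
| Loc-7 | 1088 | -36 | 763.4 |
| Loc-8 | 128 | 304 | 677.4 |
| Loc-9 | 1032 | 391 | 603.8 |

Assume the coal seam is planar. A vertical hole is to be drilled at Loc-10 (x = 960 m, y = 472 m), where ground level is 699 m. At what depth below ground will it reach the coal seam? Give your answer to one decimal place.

Let the plane be z = a·x + b·y + c.
Loc-8−Loc-7: −960a + 340b = −86;  Loc-9−Loc-7: −56a + 427b = −159.6.
Solving gives a = −0.044878, b = −0.379656.
Then c = 763.4 − a·1088 − b·-36 = 798.56.
At (960, 472): z_contact = −43.08 − 179.20 + 798.56 = 576.28 m.
Depth below ground = 699 − 576.28 = 122.7 m.

122.7 m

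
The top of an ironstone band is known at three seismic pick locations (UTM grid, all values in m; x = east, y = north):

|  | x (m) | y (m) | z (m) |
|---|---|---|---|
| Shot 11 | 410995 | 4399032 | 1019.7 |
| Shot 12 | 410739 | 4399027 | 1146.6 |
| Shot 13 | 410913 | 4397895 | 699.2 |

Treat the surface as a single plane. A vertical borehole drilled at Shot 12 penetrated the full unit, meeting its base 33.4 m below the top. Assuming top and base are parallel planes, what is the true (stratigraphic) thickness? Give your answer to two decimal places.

Let the plane be z = a·x + b·y + c.
Shot 12−Shot 11: −256a − 5b = 126.9;  Shot 13−Shot 11: −82a − 1137b = −320.5.
Solving gives a = −0.50192, b = 0.31808.
|∇z| = √(a²+b²) = 0.59422, so dip δ = arctan(0.59422) = 30.72°.
True thickness = vertical thickness × cos δ = 33.4 × cos 30.72° = 28.71 m.

28.71 m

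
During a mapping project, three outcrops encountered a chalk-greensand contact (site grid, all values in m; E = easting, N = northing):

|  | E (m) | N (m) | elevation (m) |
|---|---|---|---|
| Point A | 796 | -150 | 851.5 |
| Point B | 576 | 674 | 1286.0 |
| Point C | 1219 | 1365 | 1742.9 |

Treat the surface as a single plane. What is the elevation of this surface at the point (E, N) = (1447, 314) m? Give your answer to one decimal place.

Let the plane be z = a·E + b·N + c.
Point B−Point A: −220a + 824b = 434.5;  Point C−Point A: 423a + 1515b = 891.4.
Solving gives a = 0.111822, b = 0.557161.
Then c = 851.5 − a·796 − b·-150 = 846.06.
At (1447, 314): z = 161.8 + 174.9 + 846.06 = 1182.8 m.

1182.8 m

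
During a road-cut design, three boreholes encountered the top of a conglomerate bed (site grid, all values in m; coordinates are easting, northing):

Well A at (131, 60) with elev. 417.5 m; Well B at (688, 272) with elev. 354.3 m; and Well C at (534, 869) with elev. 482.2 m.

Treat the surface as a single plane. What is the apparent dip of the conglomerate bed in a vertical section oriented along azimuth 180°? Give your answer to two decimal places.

9.56°

Two edge vectors: Well A→Well B = (557, 212, -63.2), Well A→Well C = (403, 809, 64.7).
Normal n = (Well A→Well B) × (Well A→Well C) = (64845.2, -61507.5, 365177).
So ∂z/∂easting = −n_x/n_z = −0.17757 and ∂z/∂northing = −n_y/n_z = 0.16843.
Unit vector along 180° is (sin 180°, cos 180°) = (0.0000, -1.0000).
Slope in that direction = a·(0.0000) + b·(-1.0000) = −0.16843.
Apparent dip = arctan|0.16843| = 9.56° (true dip is 13.8°, so apparent ≤ true as expected).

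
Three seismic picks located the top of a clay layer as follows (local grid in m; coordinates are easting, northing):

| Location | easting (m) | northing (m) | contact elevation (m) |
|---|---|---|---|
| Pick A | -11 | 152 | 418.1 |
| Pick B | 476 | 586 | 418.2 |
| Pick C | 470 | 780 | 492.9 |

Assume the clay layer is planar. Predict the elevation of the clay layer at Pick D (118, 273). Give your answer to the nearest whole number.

Two edge vectors: Pick A→Pick B = (487, 434, 0.1), Pick A→Pick C = (481, 628, 74.8).
Normal n = (Pick A→Pick B) × (Pick A→Pick C) = (32400.4, -36379.5, 97082).
So ∂z/∂easting = −n_x/n_z = −0.33374 and ∂z/∂northing = −n_y/n_z = 0.37473.
Intercept c from Pick A: 418.1 − 3.67 − 56.96 = 357.47.
At (118, 273): z = −39.4 + 102.3 + 357.47 = 420.4 m.

420 m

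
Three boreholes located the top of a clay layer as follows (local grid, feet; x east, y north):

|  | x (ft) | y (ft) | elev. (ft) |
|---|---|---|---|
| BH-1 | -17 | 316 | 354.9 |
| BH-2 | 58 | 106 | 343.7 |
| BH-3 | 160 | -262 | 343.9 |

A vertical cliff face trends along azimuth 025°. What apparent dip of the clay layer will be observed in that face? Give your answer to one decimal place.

24.4°

Let the plane be z = a·x + b·y + c.
BH-2−BH-1: 75a − 210b = −11.2;  BH-3−BH-1: 177a − 578b = −11.
Solving gives a = −0.67372, b = −0.18728.
Unit vector along 025° is (sin 25°, cos 25°) = (0.4226, 0.9063).
Slope in that direction = a·(0.4226) + b·(0.9063) = −0.45446.
Apparent dip = arctan|0.45446| = 24.4° (true dip is 35.0°, so apparent ≤ true as expected).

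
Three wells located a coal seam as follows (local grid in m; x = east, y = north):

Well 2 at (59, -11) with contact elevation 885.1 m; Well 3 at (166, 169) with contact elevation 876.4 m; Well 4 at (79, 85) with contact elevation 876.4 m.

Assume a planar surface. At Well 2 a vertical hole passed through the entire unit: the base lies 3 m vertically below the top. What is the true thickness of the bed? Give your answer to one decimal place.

Let the plane be z = a·x + b·y + c.
Well 3−Well 2: 107a + 180b = −8.7;  Well 4−Well 2: 20a + 96b = −8.7.
Solving gives a = 0.10953, b = −0.11344.
|∇z| = √(a²+b²) = 0.15769, so dip δ = arctan(0.15769) = 8.96°.
True thickness = vertical thickness × cos δ = 3 × cos 8.96° = 3.0 m.

3.0 m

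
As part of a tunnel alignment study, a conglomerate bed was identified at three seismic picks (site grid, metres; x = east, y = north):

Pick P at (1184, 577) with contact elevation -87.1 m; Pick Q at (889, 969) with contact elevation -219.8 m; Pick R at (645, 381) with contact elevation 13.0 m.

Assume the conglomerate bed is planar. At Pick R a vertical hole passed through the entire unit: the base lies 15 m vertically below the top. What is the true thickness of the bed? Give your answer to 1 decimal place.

14.0 m

Let the plane be z = a·x + b·y + c.
Pick Q−Pick P: −295a + 392b = −132.7;  Pick R−Pick P: −539a − 196b = 100.1.
Solving gives a = −0.04916, b = −0.37552.
|∇z| = √(a²+b²) = 0.37872, so dip δ = arctan(0.37872) = 20.74°.
True thickness = vertical thickness × cos δ = 15 × cos 20.74° = 14.0 m.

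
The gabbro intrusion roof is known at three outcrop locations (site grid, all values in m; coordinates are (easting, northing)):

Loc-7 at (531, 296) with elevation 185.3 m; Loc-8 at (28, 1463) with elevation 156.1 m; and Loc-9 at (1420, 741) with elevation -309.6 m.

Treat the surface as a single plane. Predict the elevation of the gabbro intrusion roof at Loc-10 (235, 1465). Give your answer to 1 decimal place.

63.0 m

Let the plane be z = a·E + b·N + c.
Loc-8−Loc-7: −503a + 1167b = −29.2;  Loc-9−Loc-7: 889a + 445b = −494.9.
Solving gives a = −0.447598, b = −0.217945.
Then c = 185.3 − a·531 − b·296 = 487.49.
At (235, 1465): z = −105.2 − 319.3 + 487.49 = 63.0 m.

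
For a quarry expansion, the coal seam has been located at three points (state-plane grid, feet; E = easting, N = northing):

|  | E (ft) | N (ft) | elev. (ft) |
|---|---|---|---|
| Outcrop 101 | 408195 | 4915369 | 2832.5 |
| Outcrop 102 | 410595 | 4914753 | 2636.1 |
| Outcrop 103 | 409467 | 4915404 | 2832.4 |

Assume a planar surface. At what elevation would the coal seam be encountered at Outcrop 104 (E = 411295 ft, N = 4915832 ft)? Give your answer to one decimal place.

2940.9 ft

Two edge vectors: Outcrop 101→Outcrop 102 = (2400, -616, -196.4), Outcrop 101→Outcrop 103 = (1272, 35, -0.1).
Normal n = (Outcrop 101→Outcrop 102) × (Outcrop 101→Outcrop 103) = (6935.6, -249580.8, 867552).
So ∂z/∂E = −n_x/n_z = −0.007994449 and ∂z/∂N = −n_y/n_z = 0.287683966.
Intercept c from Outcrop 101: 2832.5 + 3263.29 − 1414072.85 = −1407977.05.
At (411295, 4915832): z = −3288.1 + 1414206.0 − 1407977.05 = 2940.9 ft.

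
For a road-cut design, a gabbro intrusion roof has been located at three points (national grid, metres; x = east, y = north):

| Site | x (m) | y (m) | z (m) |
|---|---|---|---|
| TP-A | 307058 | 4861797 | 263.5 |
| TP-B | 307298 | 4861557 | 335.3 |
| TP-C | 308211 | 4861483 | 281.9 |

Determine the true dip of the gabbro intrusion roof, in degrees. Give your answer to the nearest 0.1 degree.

Two edge vectors: TP-A→TP-B = (240, -240, 71.8), TP-A→TP-C = (1153, -314, 18.4).
Normal n = (TP-A→TP-B) × (TP-A→TP-C) = (18129.2, 78369.4, 201360).
So ∂z/∂x = −n_x/n_z = −0.09003 and ∂z/∂y = −n_y/n_z = −0.38920.
Gradient magnitude |∇z| = √(a² + b²) = √(0.00811 + 0.15148) = 0.39948.
True dip = arctan(0.39948) = 21.8°, dipping toward NNE (azimuth ≈ 013°).

21.8°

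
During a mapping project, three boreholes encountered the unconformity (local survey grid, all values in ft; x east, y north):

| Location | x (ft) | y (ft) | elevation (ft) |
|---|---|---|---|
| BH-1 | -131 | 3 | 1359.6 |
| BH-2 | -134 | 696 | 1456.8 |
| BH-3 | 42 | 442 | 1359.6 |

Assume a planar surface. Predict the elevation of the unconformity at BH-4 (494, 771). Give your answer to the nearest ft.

Let the plane be z = a·x + b·y + c.
BH-2−BH-1: −3a + 693b = 97.2;  BH-3−BH-1: 173a + 439b = 0.
Solving gives a = −0.35205, b = 0.13874.
Then c = 1359.6 − a·-131 − b·3 = 1313.06.
At (494, 771): z = −173.9 + 107.0 + 1313.06 = 1246.1 ft.

1246 ft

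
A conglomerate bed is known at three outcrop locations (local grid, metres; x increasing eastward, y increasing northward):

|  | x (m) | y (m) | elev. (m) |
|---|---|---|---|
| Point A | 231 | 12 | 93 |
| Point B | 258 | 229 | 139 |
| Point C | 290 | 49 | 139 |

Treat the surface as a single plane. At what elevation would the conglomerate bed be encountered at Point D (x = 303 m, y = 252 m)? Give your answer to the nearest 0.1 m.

173.4 m

Let the plane be z = a·x + b·y + c.
Point B−Point A: 27a + 217b = 46;  Point C−Point A: 59a + 37b = 46.
Solving gives a = 0.70146, b = 0.12470.
Then c = 93 − a·231 − b·12 = −70.53.
At (303, 252): z = 212.5 + 31.4 − 70.53 = 173.4 m.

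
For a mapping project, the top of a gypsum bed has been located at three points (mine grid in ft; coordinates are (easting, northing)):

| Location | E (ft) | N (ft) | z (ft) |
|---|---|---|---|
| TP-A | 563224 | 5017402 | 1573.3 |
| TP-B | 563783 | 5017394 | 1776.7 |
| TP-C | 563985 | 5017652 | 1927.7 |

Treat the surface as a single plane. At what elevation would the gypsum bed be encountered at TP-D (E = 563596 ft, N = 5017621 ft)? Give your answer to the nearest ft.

1775 ft

Two edge vectors: TP-A→TP-B = (559, -8, 203.4), TP-A→TP-C = (761, 250, 354.4).
Normal n = (TP-A→TP-B) × (TP-A→TP-C) = (-53685.2, -43322.2, 145838).
So ∂z/∂E = −n_x/n_z = 0.36811531 and ∂z/∂N = −n_y/n_z = 0.29705701.
Intercept c from TP-A: 1573.3 − 207331.38 − 1490454.43 = −1696212.50.
At (563596, 5017621): z = 207468.3 + 1490519.5 − 1696212.50 = 1775.3 ft.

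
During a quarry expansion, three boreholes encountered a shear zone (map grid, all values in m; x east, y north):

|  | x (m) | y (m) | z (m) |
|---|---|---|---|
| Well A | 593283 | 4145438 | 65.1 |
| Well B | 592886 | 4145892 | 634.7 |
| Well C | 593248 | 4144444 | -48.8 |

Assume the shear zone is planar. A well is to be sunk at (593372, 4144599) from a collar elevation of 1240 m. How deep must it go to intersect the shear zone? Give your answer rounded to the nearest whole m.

1420 m

Let the plane be z = a·x + b·y + c.
Well B−Well A: −397a + 454b = 569.6;  Well C−Well A: −35a − 994b = −113.9.
Solving gives a = −1.25325645, b = 0.15871627.
Then c = 65.1 − a·593283 − b·4145438 = 85652.38.
At (593372, 4144599): z_contact = −743647.3 + 657815.3 + 85652.38 = -179.6 m.
Depth below ground = 1240 − (-179.6) = 1420 m.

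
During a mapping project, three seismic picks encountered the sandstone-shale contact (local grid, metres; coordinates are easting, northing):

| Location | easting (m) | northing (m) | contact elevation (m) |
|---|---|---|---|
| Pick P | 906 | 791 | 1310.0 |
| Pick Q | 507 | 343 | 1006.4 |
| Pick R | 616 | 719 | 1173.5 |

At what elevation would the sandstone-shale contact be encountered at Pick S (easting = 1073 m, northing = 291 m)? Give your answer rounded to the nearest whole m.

1209 m

Let the plane be z = a·easting + b·northing + c.
Pick Q−Pick P: −399a − 448b = −303.6;  Pick R−Pick P: −290a − 72b = −136.5.
Solving gives a = 0.38830, b = 0.33185.
Then c = 1310 − a·906 − b·791 = 695.71.
At (1073, 291): z = 416.6 + 96.6 + 695.71 = 1208.9 m.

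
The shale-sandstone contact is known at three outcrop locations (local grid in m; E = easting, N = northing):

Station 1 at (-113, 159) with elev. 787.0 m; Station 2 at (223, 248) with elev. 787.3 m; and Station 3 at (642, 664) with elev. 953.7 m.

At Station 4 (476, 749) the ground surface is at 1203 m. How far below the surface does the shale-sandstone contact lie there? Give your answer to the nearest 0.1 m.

179.2 m

Two edge vectors: Station 1→Station 2 = (336, 89, 0.3), Station 1→Station 3 = (755, 505, 166.7).
Normal n = (Station 1→Station 2) × (Station 1→Station 3) = (14684.8, -55784.7, 102485).
So ∂z/∂E = −n_x/n_z = −0.14329 and ∂z/∂N = −n_y/n_z = 0.54432.
Intercept c from Station 1: 787 − 16.19 − 86.55 = 684.26.
At (476, 749): z_contact = −68.20 + 407.70 + 684.26 = 1023.75 m.
Depth below ground = 1203 − 1023.75 = 179.2 m.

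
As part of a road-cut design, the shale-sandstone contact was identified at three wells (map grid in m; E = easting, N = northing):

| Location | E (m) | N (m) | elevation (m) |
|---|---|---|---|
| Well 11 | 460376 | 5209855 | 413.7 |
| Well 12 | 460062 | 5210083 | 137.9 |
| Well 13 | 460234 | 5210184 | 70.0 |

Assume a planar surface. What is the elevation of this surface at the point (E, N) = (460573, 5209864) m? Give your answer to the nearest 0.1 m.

439.3 m

Let the plane be z = a·E + b·N + c.
Well 12−Well 11: −314a + 228b = −275.8;  Well 13−Well 11: −142a + 329b = −343.7.
Solving gives a = 0.174462146, b = −0.969381080.
Then c = 413.7 − a·460376 − b·5209855 = 4970430.38.
At (460573, 5209864): z = 80352.6 − 5050343.6 + 4970430.38 = 439.3 m.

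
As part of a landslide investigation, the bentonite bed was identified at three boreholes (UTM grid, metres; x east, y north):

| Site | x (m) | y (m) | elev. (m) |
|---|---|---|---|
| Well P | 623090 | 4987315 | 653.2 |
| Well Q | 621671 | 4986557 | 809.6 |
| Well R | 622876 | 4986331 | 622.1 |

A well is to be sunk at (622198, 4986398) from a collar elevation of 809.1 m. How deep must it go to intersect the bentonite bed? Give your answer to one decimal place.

85.3 m

Let the plane be z = a·x + b·y + c.
Well Q−Well P: −1419a − 758b = 156.4;  Well R−Well P: −214a − 984b = −31.1.
Solving gives a = −0.143808201, b = 0.062881052.
Then c = 653.2 − a·623090 − b·4987315 = −223348.96.
At (622198, 4986398): z_contact = −89477.18 + 313549.95 − 223348.96 = 723.81 m.
Depth below ground = 809.1 − 723.81 = 85.3 m.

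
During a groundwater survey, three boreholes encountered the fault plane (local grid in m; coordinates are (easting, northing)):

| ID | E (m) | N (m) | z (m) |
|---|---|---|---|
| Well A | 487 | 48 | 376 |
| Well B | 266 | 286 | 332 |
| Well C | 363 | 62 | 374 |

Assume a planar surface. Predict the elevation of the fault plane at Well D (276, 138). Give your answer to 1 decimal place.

360.0 m

Two edge vectors: Well A→Well B = (-221, 238, -44), Well A→Well C = (-124, 14, -2).
Normal n = (Well A→Well B) × (Well A→Well C) = (140, 5014, 26418).
So ∂z/∂E = −n_x/n_z = −0.00530 and ∂z/∂N = −n_y/n_z = −0.18979.
Intercept c from Well A: 376 + 2.58 + 9.11 = 387.69.
At (276, 138): z = −1.5 − 26.2 + 387.69 = 360.0 m.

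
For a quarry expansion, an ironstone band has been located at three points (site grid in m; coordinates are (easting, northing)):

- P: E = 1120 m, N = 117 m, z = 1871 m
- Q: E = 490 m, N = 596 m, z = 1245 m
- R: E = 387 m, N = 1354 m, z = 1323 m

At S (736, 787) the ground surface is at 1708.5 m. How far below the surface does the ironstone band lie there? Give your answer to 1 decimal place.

118.8 m

Let the plane be z = a·E + b·N + c.
Q−P: −630a + 479b = −626;  R−P: −733a + 1237b = −548.
Solving gives a = 1.195391, b = 0.265337.
Then c = 1871 − a·1120 − b·117 = 501.12.
At (736, 787): z_contact = 879.81 + 208.82 + 501.12 = 1589.75 m.
Depth below ground = 1708.5 − 1589.75 = 118.8 m.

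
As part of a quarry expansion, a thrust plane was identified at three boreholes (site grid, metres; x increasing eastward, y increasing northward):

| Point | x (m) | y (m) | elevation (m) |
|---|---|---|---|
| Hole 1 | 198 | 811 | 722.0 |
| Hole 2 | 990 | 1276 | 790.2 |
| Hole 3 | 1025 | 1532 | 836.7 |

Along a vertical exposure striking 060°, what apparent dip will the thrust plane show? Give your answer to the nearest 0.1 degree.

4.2°

Let the plane be z = a·x + b·y + c.
Hole 2−Hole 1: 792a + 465b = 68.2;  Hole 3−Hole 1: 827a + 721b = 114.7.
Solving gives a = −0.02233, b = 0.18469.
Unit vector along 060° is (sin 60°, cos 60°) = (0.8660, 0.5000).
Slope in that direction = a·(0.8660) + b·(0.5000) = 0.07301.
Apparent dip = arctan|0.07301| = 4.2° (true dip is 10.5°, so apparent ≤ true as expected).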